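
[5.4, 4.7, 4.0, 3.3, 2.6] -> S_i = 5.40 + -0.70*i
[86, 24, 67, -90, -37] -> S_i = Random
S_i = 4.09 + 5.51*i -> [4.09, 9.6, 15.11, 20.62, 26.13]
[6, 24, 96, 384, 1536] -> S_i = 6*4^i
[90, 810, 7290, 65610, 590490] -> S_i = 90*9^i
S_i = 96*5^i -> [96, 480, 2400, 12000, 60000]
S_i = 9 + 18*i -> [9, 27, 45, 63, 81]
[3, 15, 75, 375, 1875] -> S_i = 3*5^i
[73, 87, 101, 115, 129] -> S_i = 73 + 14*i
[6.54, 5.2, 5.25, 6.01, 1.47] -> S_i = Random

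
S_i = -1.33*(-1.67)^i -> [-1.33, 2.22, -3.71, 6.19, -10.34]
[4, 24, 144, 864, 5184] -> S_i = 4*6^i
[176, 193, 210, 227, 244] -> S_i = 176 + 17*i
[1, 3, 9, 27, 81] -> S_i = 1*3^i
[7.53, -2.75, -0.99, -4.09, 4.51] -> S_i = Random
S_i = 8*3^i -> [8, 24, 72, 216, 648]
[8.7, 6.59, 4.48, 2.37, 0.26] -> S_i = 8.70 + -2.11*i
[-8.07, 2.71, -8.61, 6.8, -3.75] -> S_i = Random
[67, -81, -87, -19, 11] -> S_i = Random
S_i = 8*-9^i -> [8, -72, 648, -5832, 52488]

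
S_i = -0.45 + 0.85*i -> [-0.45, 0.4, 1.25, 2.1, 2.95]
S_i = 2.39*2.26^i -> [2.39, 5.4, 12.21, 27.59, 62.35]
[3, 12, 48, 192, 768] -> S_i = 3*4^i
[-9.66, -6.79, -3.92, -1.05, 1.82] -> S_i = -9.66 + 2.87*i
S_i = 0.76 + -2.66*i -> [0.76, -1.9, -4.56, -7.22, -9.88]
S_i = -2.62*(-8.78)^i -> [-2.62, 23.0, -201.97, 1773.31, -15569.67]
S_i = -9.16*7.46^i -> [-9.16, -68.33, -509.77, -3802.87, -28369.44]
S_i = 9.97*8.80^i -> [9.97, 87.74, 772.08, 6794.28, 59789.63]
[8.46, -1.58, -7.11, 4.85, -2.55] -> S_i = Random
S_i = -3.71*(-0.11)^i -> [-3.71, 0.41, -0.04, 0.0, -0.0]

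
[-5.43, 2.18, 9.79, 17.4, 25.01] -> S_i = -5.43 + 7.61*i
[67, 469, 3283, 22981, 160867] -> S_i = 67*7^i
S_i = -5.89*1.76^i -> [-5.89, -10.37, -18.24, -32.11, -56.52]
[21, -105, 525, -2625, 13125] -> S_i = 21*-5^i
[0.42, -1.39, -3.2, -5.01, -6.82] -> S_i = 0.42 + -1.81*i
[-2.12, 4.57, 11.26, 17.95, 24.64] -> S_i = -2.12 + 6.69*i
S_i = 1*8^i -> [1, 8, 64, 512, 4096]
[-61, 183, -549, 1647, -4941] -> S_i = -61*-3^i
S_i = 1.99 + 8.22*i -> [1.99, 10.21, 18.43, 26.65, 34.87]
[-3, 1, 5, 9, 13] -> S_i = -3 + 4*i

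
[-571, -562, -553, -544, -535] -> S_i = -571 + 9*i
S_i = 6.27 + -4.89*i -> [6.27, 1.38, -3.51, -8.4, -13.29]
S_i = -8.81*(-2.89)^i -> [-8.81, 25.46, -73.58, 212.65, -614.56]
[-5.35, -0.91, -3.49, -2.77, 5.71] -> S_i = Random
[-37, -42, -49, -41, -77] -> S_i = Random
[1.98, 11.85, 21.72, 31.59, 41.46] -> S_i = 1.98 + 9.87*i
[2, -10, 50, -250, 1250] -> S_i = 2*-5^i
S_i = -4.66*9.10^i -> [-4.66, -42.41, -385.89, -3511.64, -31955.93]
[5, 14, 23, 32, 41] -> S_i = 5 + 9*i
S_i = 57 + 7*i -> [57, 64, 71, 78, 85]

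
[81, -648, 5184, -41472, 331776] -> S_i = 81*-8^i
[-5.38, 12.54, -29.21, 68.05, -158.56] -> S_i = -5.38*(-2.33)^i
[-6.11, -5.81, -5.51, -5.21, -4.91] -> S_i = -6.11 + 0.30*i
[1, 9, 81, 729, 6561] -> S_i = 1*9^i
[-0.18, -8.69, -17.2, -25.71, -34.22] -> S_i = -0.18 + -8.51*i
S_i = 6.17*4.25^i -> [6.17, 26.22, 111.45, 473.64, 2012.99]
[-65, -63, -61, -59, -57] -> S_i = -65 + 2*i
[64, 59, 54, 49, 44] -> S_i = 64 + -5*i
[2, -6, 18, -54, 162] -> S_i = 2*-3^i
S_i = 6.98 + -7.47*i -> [6.98, -0.49, -7.96, -15.43, -22.9]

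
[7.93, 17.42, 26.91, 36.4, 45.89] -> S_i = 7.93 + 9.49*i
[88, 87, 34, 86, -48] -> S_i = Random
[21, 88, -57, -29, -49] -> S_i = Random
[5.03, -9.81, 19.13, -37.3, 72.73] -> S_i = 5.03*(-1.95)^i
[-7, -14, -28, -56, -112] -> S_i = -7*2^i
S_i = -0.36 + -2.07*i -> [-0.36, -2.43, -4.5, -6.57, -8.64]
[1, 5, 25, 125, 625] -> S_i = 1*5^i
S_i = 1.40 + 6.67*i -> [1.4, 8.07, 14.74, 21.41, 28.08]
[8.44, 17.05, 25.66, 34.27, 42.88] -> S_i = 8.44 + 8.61*i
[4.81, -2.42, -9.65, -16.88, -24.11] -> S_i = 4.81 + -7.23*i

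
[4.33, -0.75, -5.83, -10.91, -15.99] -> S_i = 4.33 + -5.08*i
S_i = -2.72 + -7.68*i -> [-2.72, -10.4, -18.08, -25.76, -33.44]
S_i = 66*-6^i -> [66, -396, 2376, -14256, 85536]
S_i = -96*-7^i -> [-96, 672, -4704, 32928, -230496]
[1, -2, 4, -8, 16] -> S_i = 1*-2^i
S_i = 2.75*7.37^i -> [2.75, 20.27, 149.37, 1100.87, 8113.4]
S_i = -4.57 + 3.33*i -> [-4.57, -1.24, 2.09, 5.42, 8.75]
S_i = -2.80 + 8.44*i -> [-2.8, 5.64, 14.08, 22.52, 30.96]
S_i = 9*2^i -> [9, 18, 36, 72, 144]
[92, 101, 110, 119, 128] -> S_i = 92 + 9*i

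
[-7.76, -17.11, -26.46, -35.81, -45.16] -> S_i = -7.76 + -9.35*i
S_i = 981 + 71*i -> [981, 1052, 1123, 1194, 1265]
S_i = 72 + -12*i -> [72, 60, 48, 36, 24]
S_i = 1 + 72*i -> [1, 73, 145, 217, 289]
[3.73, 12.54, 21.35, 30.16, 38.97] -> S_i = 3.73 + 8.81*i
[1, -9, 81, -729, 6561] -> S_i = 1*-9^i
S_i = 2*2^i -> [2, 4, 8, 16, 32]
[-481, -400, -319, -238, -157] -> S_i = -481 + 81*i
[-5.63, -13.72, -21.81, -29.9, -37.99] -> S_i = -5.63 + -8.09*i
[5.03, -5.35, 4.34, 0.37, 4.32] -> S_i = Random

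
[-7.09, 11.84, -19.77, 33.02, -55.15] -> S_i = -7.09*(-1.67)^i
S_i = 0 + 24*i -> [0, 24, 48, 72, 96]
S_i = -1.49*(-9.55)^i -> [-1.49, 14.23, -135.89, 1297.77, -12393.67]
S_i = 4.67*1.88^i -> [4.67, 8.78, 16.51, 31.03, 58.34]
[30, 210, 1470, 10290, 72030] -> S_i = 30*7^i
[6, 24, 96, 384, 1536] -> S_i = 6*4^i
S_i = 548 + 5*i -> [548, 553, 558, 563, 568]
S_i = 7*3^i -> [7, 21, 63, 189, 567]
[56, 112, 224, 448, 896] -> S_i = 56*2^i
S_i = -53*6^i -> [-53, -318, -1908, -11448, -68688]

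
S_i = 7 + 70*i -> [7, 77, 147, 217, 287]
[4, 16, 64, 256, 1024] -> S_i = 4*4^i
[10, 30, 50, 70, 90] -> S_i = 10 + 20*i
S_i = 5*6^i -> [5, 30, 180, 1080, 6480]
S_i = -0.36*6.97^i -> [-0.36, -2.51, -17.49, -121.9, -849.64]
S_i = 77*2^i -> [77, 154, 308, 616, 1232]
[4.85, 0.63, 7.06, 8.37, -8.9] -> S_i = Random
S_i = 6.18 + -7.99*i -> [6.18, -1.81, -9.8, -17.79, -25.78]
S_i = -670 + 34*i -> [-670, -636, -602, -568, -534]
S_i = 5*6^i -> [5, 30, 180, 1080, 6480]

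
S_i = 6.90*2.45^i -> [6.9, 16.9, 41.42, 101.47, 248.61]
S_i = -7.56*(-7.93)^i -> [-7.56, 59.95, -475.41, 3770.0, -29896.1]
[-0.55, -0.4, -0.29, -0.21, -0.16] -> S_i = -0.55*0.73^i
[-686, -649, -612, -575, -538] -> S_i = -686 + 37*i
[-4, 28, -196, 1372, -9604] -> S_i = -4*-7^i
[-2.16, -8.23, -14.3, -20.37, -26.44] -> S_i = -2.16 + -6.07*i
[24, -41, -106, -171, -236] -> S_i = 24 + -65*i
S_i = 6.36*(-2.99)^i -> [6.36, -19.02, 56.86, -170.01, 508.33]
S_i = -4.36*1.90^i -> [-4.36, -8.28, -15.74, -29.91, -56.82]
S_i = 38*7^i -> [38, 266, 1862, 13034, 91238]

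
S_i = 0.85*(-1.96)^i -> [0.85, -1.67, 3.27, -6.4, 12.54]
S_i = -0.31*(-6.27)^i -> [-0.31, 1.94, -12.19, 76.41, -479.11]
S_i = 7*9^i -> [7, 63, 567, 5103, 45927]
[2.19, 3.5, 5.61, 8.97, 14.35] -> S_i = 2.19*1.60^i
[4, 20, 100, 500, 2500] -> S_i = 4*5^i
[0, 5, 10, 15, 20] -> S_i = 0 + 5*i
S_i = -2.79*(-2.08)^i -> [-2.79, 5.8, -12.07, 25.11, -52.22]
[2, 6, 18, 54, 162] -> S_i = 2*3^i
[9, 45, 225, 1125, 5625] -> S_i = 9*5^i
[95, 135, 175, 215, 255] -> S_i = 95 + 40*i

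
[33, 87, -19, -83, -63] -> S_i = Random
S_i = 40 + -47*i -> [40, -7, -54, -101, -148]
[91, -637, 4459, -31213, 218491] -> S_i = 91*-7^i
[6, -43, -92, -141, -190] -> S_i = 6 + -49*i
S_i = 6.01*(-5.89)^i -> [6.01, -35.4, 208.5, -1228.06, 7233.29]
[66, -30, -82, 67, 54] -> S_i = Random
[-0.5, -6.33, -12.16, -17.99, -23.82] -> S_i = -0.50 + -5.83*i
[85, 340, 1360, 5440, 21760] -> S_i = 85*4^i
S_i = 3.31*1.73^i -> [3.31, 5.73, 9.91, 17.14, 29.65]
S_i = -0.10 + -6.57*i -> [-0.1, -6.67, -13.24, -19.81, -26.38]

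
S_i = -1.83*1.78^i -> [-1.83, -3.26, -5.8, -10.32, -18.37]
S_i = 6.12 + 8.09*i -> [6.12, 14.21, 22.3, 30.39, 38.48]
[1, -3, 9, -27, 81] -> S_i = 1*-3^i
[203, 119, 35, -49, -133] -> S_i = 203 + -84*i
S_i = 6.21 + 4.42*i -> [6.21, 10.63, 15.05, 19.47, 23.89]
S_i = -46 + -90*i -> [-46, -136, -226, -316, -406]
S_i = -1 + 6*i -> [-1, 5, 11, 17, 23]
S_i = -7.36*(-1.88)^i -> [-7.36, 13.84, -26.01, 48.9, -91.94]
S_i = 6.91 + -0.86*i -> [6.91, 6.05, 5.19, 4.33, 3.47]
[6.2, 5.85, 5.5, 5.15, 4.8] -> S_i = 6.20 + -0.35*i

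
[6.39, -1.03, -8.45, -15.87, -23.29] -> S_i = 6.39 + -7.42*i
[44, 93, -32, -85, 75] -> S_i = Random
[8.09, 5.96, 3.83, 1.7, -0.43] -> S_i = 8.09 + -2.13*i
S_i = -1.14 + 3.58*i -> [-1.14, 2.44, 6.02, 9.6, 13.18]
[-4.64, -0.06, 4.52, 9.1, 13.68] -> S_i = -4.64 + 4.58*i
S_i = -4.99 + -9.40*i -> [-4.99, -14.39, -23.79, -33.19, -42.59]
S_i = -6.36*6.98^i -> [-6.36, -44.39, -309.86, -2162.83, -15096.59]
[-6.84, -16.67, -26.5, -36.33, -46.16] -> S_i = -6.84 + -9.83*i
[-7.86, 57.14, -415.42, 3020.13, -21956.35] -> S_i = -7.86*(-7.27)^i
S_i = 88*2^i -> [88, 176, 352, 704, 1408]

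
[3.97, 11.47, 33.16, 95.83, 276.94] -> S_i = 3.97*2.89^i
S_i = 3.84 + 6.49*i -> [3.84, 10.33, 16.82, 23.31, 29.8]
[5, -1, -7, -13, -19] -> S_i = 5 + -6*i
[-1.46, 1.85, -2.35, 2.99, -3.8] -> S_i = -1.46*(-1.27)^i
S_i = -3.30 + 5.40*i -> [-3.3, 2.1, 7.5, 12.9, 18.3]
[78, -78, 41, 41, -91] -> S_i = Random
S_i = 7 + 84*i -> [7, 91, 175, 259, 343]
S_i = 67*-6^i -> [67, -402, 2412, -14472, 86832]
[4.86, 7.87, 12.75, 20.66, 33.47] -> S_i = 4.86*1.62^i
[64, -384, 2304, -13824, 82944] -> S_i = 64*-6^i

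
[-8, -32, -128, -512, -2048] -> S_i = -8*4^i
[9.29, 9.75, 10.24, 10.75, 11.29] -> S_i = 9.29*1.05^i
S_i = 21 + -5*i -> [21, 16, 11, 6, 1]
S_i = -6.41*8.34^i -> [-6.41, -53.46, -445.85, -3718.4, -31011.46]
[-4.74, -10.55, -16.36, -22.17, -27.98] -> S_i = -4.74 + -5.81*i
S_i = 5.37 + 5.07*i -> [5.37, 10.44, 15.51, 20.58, 25.65]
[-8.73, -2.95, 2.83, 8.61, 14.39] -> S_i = -8.73 + 5.78*i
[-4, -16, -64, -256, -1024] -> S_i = -4*4^i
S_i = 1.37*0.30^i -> [1.37, 0.41, 0.12, 0.04, 0.01]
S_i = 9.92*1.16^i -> [9.92, 11.51, 13.35, 15.48, 17.96]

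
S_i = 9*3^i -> [9, 27, 81, 243, 729]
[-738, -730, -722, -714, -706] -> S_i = -738 + 8*i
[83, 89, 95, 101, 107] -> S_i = 83 + 6*i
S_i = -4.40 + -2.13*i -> [-4.4, -6.53, -8.66, -10.79, -12.92]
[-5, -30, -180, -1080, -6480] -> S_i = -5*6^i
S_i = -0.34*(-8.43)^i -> [-0.34, 2.87, -24.16, 203.69, -1717.07]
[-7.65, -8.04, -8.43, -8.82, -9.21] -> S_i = -7.65 + -0.39*i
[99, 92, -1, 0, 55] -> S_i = Random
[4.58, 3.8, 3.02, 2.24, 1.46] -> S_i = 4.58 + -0.78*i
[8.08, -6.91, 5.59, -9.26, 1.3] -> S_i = Random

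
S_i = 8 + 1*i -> [8, 9, 10, 11, 12]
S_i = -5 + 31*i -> [-5, 26, 57, 88, 119]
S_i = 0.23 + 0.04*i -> [0.23, 0.27, 0.31, 0.35, 0.39]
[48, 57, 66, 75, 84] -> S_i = 48 + 9*i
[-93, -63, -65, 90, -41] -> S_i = Random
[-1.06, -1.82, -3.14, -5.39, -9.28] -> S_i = -1.06*1.72^i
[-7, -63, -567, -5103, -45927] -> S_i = -7*9^i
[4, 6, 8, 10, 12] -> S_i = 4 + 2*i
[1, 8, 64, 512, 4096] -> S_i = 1*8^i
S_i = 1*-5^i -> [1, -5, 25, -125, 625]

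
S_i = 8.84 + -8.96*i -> [8.84, -0.12, -9.08, -18.04, -27.0]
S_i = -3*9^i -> [-3, -27, -243, -2187, -19683]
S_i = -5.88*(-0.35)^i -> [-5.88, 2.06, -0.72, 0.25, -0.09]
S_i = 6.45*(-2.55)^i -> [6.45, -16.45, 41.94, -106.95, 272.72]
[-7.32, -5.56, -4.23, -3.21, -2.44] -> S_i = -7.32*0.76^i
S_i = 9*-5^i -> [9, -45, 225, -1125, 5625]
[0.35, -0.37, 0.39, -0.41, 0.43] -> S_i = 0.35*(-1.05)^i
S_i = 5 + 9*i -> [5, 14, 23, 32, 41]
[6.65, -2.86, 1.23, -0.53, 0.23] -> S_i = 6.65*(-0.43)^i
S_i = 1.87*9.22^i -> [1.87, 17.24, 158.97, 1465.66, 13513.42]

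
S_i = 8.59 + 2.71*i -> [8.59, 11.3, 14.01, 16.72, 19.43]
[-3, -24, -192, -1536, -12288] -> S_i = -3*8^i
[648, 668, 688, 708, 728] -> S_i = 648 + 20*i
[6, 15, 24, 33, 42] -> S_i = 6 + 9*i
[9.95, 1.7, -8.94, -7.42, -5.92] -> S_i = Random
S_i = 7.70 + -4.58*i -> [7.7, 3.12, -1.46, -6.04, -10.62]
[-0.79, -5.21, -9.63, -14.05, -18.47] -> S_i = -0.79 + -4.42*i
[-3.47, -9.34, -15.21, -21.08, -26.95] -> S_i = -3.47 + -5.87*i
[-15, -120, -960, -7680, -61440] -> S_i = -15*8^i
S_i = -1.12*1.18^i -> [-1.12, -1.32, -1.56, -1.84, -2.17]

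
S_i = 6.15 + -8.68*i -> [6.15, -2.53, -11.21, -19.89, -28.57]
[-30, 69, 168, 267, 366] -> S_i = -30 + 99*i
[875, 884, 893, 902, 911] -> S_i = 875 + 9*i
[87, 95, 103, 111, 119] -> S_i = 87 + 8*i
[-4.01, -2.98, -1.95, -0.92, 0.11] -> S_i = -4.01 + 1.03*i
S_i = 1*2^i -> [1, 2, 4, 8, 16]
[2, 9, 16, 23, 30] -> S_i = 2 + 7*i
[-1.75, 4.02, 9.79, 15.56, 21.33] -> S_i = -1.75 + 5.77*i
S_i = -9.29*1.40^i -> [-9.29, -13.01, -18.21, -25.49, -35.69]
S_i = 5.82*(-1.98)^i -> [5.82, -11.52, 22.82, -45.18, 89.45]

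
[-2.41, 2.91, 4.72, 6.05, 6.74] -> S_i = Random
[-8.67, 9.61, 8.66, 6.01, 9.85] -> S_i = Random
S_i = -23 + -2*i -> [-23, -25, -27, -29, -31]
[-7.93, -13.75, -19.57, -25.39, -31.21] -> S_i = -7.93 + -5.82*i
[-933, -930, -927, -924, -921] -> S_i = -933 + 3*i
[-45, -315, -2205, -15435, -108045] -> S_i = -45*7^i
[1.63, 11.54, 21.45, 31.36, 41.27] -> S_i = 1.63 + 9.91*i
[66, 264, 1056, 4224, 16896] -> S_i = 66*4^i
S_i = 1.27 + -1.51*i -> [1.27, -0.24, -1.75, -3.26, -4.77]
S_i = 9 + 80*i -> [9, 89, 169, 249, 329]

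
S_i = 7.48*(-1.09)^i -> [7.48, -8.15, 8.89, -9.69, 10.56]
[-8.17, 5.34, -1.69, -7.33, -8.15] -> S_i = Random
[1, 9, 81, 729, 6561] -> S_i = 1*9^i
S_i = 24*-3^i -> [24, -72, 216, -648, 1944]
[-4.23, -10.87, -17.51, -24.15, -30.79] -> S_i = -4.23 + -6.64*i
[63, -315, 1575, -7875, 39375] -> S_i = 63*-5^i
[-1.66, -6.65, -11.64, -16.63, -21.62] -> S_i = -1.66 + -4.99*i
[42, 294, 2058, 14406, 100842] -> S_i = 42*7^i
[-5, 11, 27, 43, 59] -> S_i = -5 + 16*i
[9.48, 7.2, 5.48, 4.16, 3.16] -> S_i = 9.48*0.76^i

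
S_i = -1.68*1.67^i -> [-1.68, -2.81, -4.69, -7.82, -13.07]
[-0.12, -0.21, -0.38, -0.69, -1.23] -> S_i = -0.12*1.79^i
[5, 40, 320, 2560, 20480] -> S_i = 5*8^i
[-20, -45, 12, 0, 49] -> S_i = Random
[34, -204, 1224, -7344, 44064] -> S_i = 34*-6^i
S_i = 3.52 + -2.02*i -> [3.52, 1.5, -0.52, -2.54, -4.56]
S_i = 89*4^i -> [89, 356, 1424, 5696, 22784]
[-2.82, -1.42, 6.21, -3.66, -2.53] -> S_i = Random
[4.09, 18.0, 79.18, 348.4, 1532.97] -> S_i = 4.09*4.40^i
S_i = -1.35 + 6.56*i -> [-1.35, 5.21, 11.77, 18.33, 24.89]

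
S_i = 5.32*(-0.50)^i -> [5.32, -2.66, 1.33, -0.66, 0.33]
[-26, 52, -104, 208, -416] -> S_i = -26*-2^i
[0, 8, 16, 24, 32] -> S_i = 0 + 8*i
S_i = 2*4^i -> [2, 8, 32, 128, 512]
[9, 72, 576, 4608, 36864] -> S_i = 9*8^i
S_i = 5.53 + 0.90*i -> [5.53, 6.43, 7.33, 8.23, 9.13]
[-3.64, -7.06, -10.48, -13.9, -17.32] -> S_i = -3.64 + -3.42*i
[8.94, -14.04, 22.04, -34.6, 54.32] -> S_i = 8.94*(-1.57)^i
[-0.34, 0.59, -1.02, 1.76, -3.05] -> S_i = -0.34*(-1.73)^i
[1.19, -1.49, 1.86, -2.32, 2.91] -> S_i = 1.19*(-1.25)^i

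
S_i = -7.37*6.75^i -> [-7.37, -49.75, -335.8, -2266.62, -15299.69]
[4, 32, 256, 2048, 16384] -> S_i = 4*8^i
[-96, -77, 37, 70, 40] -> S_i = Random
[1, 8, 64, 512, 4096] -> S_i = 1*8^i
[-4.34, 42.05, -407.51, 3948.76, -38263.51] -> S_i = -4.34*(-9.69)^i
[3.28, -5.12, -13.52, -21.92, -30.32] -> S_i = 3.28 + -8.40*i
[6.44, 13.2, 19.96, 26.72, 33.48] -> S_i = 6.44 + 6.76*i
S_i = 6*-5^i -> [6, -30, 150, -750, 3750]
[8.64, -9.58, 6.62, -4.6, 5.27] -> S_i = Random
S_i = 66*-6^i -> [66, -396, 2376, -14256, 85536]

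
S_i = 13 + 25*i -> [13, 38, 63, 88, 113]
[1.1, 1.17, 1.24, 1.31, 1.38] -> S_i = 1.10 + 0.07*i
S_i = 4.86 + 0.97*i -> [4.86, 5.83, 6.8, 7.77, 8.74]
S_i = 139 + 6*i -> [139, 145, 151, 157, 163]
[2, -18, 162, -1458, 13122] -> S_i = 2*-9^i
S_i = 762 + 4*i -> [762, 766, 770, 774, 778]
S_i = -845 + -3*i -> [-845, -848, -851, -854, -857]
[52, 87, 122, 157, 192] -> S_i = 52 + 35*i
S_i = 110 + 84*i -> [110, 194, 278, 362, 446]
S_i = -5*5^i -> [-5, -25, -125, -625, -3125]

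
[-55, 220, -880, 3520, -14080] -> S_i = -55*-4^i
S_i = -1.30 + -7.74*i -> [-1.3, -9.04, -16.78, -24.52, -32.26]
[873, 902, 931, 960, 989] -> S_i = 873 + 29*i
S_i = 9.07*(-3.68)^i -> [9.07, -33.38, 122.83, -452.01, 1663.41]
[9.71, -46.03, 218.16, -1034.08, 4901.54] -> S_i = 9.71*(-4.74)^i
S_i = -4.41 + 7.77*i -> [-4.41, 3.36, 11.13, 18.9, 26.67]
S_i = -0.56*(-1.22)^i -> [-0.56, 0.68, -0.83, 1.02, -1.24]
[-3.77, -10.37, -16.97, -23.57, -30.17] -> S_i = -3.77 + -6.60*i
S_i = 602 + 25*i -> [602, 627, 652, 677, 702]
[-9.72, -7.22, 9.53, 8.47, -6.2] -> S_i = Random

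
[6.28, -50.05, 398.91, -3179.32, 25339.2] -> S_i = 6.28*(-7.97)^i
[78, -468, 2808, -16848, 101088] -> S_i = 78*-6^i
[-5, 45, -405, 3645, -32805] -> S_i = -5*-9^i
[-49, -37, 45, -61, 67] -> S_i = Random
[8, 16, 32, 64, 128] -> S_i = 8*2^i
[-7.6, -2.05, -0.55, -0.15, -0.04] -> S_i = -7.60*0.27^i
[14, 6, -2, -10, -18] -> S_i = 14 + -8*i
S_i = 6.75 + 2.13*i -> [6.75, 8.88, 11.01, 13.14, 15.27]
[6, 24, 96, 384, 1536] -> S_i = 6*4^i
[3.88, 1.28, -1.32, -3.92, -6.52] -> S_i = 3.88 + -2.60*i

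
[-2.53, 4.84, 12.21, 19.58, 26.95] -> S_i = -2.53 + 7.37*i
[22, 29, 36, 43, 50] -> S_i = 22 + 7*i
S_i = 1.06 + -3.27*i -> [1.06, -2.21, -5.48, -8.75, -12.02]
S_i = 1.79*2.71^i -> [1.79, 4.85, 13.15, 35.63, 96.55]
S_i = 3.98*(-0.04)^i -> [3.98, -0.16, 0.01, -0.0, 0.0]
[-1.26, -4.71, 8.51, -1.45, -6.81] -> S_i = Random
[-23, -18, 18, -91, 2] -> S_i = Random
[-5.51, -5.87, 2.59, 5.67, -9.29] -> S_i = Random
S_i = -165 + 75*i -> [-165, -90, -15, 60, 135]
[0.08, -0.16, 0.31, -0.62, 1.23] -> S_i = 0.08*(-1.98)^i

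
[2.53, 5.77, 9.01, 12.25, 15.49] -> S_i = 2.53 + 3.24*i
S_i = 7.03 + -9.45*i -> [7.03, -2.42, -11.87, -21.32, -30.77]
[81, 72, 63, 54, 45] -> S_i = 81 + -9*i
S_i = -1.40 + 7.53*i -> [-1.4, 6.13, 13.66, 21.19, 28.72]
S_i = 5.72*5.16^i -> [5.72, 29.52, 152.3, 785.86, 4055.04]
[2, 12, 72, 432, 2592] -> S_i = 2*6^i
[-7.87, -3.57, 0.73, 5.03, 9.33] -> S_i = -7.87 + 4.30*i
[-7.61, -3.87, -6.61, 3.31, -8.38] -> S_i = Random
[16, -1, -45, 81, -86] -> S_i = Random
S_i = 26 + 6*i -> [26, 32, 38, 44, 50]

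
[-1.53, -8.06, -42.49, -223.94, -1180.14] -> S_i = -1.53*5.27^i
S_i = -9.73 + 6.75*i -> [-9.73, -2.98, 3.77, 10.52, 17.27]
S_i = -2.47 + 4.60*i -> [-2.47, 2.13, 6.73, 11.33, 15.93]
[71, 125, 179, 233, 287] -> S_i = 71 + 54*i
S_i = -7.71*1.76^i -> [-7.71, -13.57, -23.88, -42.03, -73.98]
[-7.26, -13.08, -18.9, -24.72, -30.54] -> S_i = -7.26 + -5.82*i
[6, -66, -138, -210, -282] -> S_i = 6 + -72*i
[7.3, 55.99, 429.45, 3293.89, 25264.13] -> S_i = 7.30*7.67^i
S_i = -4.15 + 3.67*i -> [-4.15, -0.48, 3.19, 6.86, 10.53]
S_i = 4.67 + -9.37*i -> [4.67, -4.7, -14.07, -23.44, -32.81]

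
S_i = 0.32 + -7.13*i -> [0.32, -6.81, -13.94, -21.07, -28.2]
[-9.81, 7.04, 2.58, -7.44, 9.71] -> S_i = Random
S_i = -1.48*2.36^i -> [-1.48, -3.49, -8.24, -19.45, -45.91]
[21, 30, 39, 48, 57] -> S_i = 21 + 9*i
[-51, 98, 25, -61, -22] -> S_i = Random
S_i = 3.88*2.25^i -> [3.88, 8.73, 19.64, 44.2, 99.44]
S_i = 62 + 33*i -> [62, 95, 128, 161, 194]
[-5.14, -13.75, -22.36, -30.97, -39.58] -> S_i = -5.14 + -8.61*i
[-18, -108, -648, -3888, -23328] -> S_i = -18*6^i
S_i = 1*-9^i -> [1, -9, 81, -729, 6561]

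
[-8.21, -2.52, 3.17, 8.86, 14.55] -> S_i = -8.21 + 5.69*i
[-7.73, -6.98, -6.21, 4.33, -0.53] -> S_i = Random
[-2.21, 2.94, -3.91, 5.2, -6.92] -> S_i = -2.21*(-1.33)^i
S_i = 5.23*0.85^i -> [5.23, 4.45, 3.78, 3.21, 2.73]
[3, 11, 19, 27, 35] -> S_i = 3 + 8*i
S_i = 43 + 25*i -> [43, 68, 93, 118, 143]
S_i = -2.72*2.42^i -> [-2.72, -6.58, -15.93, -38.55, -93.29]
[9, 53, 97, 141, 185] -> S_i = 9 + 44*i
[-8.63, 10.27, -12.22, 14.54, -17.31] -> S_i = -8.63*(-1.19)^i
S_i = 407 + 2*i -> [407, 409, 411, 413, 415]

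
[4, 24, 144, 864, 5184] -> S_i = 4*6^i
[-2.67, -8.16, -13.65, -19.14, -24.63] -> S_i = -2.67 + -5.49*i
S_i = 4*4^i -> [4, 16, 64, 256, 1024]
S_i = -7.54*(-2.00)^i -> [-7.54, 15.08, -30.16, 60.32, -120.64]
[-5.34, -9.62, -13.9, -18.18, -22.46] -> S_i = -5.34 + -4.28*i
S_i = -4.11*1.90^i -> [-4.11, -7.81, -14.84, -28.19, -53.56]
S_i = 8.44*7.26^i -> [8.44, 61.27, 444.85, 3229.63, 23447.09]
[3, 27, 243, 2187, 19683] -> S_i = 3*9^i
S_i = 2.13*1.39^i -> [2.13, 2.96, 4.12, 5.72, 7.95]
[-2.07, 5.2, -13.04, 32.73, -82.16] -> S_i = -2.07*(-2.51)^i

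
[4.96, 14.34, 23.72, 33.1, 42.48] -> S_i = 4.96 + 9.38*i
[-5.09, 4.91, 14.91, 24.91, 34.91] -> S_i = -5.09 + 10.00*i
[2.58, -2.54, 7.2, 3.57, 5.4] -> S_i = Random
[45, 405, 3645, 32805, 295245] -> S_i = 45*9^i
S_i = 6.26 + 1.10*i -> [6.26, 7.36, 8.46, 9.56, 10.66]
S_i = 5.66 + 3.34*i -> [5.66, 9.0, 12.34, 15.68, 19.02]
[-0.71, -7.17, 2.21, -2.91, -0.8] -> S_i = Random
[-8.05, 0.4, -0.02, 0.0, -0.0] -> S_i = -8.05*(-0.05)^i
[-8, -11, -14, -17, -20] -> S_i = -8 + -3*i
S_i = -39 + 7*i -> [-39, -32, -25, -18, -11]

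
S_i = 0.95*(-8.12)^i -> [0.95, -7.71, 62.64, -508.62, 4129.98]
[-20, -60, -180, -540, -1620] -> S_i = -20*3^i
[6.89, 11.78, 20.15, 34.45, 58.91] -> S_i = 6.89*1.71^i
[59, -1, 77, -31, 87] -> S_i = Random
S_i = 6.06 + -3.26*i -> [6.06, 2.8, -0.46, -3.72, -6.98]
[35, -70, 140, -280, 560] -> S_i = 35*-2^i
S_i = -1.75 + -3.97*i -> [-1.75, -5.72, -9.69, -13.66, -17.63]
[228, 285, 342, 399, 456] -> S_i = 228 + 57*i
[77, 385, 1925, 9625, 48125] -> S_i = 77*5^i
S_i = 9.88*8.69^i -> [9.88, 85.86, 746.1, 6483.6, 56342.49]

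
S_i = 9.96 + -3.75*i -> [9.96, 6.21, 2.46, -1.29, -5.04]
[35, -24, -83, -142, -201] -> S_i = 35 + -59*i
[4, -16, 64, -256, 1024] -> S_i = 4*-4^i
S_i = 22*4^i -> [22, 88, 352, 1408, 5632]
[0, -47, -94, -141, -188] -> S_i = 0 + -47*i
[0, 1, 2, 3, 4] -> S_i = 0 + 1*i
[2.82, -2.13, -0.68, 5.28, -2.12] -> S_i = Random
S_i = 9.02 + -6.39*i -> [9.02, 2.63, -3.76, -10.15, -16.54]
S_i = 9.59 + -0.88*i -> [9.59, 8.71, 7.83, 6.95, 6.07]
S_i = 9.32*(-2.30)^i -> [9.32, -21.44, 49.3, -113.4, 260.81]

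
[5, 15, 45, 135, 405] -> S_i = 5*3^i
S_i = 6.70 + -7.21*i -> [6.7, -0.51, -7.72, -14.93, -22.14]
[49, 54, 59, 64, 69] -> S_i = 49 + 5*i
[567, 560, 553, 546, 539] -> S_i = 567 + -7*i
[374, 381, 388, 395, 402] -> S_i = 374 + 7*i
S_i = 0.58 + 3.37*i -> [0.58, 3.95, 7.32, 10.69, 14.06]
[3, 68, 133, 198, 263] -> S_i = 3 + 65*i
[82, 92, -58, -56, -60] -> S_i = Random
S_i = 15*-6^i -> [15, -90, 540, -3240, 19440]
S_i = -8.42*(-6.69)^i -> [-8.42, 56.33, -376.85, 2521.1, -16866.17]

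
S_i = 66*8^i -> [66, 528, 4224, 33792, 270336]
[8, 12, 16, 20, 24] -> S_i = 8 + 4*i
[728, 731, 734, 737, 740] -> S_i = 728 + 3*i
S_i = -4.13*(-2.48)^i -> [-4.13, 10.24, -25.4, 62.99, -156.23]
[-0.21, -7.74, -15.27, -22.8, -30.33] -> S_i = -0.21 + -7.53*i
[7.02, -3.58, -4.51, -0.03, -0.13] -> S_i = Random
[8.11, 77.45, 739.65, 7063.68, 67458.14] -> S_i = 8.11*9.55^i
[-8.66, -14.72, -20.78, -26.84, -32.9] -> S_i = -8.66 + -6.06*i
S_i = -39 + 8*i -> [-39, -31, -23, -15, -7]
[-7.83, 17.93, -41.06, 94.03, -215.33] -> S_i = -7.83*(-2.29)^i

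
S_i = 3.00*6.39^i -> [3.0, 19.17, 122.5, 782.75, 5001.78]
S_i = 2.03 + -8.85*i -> [2.03, -6.82, -15.67, -24.52, -33.37]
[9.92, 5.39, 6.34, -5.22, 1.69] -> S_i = Random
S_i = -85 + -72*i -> [-85, -157, -229, -301, -373]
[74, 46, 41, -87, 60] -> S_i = Random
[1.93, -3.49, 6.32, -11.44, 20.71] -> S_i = 1.93*(-1.81)^i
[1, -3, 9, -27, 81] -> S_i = 1*-3^i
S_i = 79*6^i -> [79, 474, 2844, 17064, 102384]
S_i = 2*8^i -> [2, 16, 128, 1024, 8192]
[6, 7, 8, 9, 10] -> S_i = 6 + 1*i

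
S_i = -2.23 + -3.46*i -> [-2.23, -5.69, -9.15, -12.61, -16.07]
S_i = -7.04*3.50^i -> [-7.04, -24.64, -86.24, -301.84, -1056.44]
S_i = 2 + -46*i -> [2, -44, -90, -136, -182]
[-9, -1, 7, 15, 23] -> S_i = -9 + 8*i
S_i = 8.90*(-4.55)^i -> [8.9, -40.49, 184.25, -838.35, 3814.48]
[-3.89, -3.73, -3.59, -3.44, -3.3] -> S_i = -3.89*0.96^i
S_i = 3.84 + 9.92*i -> [3.84, 13.76, 23.68, 33.6, 43.52]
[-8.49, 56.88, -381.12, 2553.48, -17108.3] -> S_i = -8.49*(-6.70)^i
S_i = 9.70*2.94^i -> [9.7, 28.52, 83.84, 246.5, 724.7]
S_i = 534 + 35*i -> [534, 569, 604, 639, 674]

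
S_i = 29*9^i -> [29, 261, 2349, 21141, 190269]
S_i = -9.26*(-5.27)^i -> [-9.26, 48.8, -257.18, 1355.32, -7142.55]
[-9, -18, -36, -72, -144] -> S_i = -9*2^i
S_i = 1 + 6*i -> [1, 7, 13, 19, 25]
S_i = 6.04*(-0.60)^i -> [6.04, -3.62, 2.17, -1.3, 0.78]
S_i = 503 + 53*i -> [503, 556, 609, 662, 715]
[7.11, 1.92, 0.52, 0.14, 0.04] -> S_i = 7.11*0.27^i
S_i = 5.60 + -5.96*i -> [5.6, -0.36, -6.32, -12.28, -18.24]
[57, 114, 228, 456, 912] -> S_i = 57*2^i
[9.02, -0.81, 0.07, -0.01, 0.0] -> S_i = 9.02*(-0.09)^i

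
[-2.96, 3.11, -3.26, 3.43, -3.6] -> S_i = -2.96*(-1.05)^i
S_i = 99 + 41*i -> [99, 140, 181, 222, 263]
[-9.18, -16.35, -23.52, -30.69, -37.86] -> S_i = -9.18 + -7.17*i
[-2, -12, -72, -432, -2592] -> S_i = -2*6^i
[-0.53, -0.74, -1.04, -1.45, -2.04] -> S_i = -0.53*1.40^i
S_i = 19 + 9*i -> [19, 28, 37, 46, 55]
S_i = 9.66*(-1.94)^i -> [9.66, -18.74, 36.36, -70.53, 136.83]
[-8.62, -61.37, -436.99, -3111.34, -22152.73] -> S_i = -8.62*7.12^i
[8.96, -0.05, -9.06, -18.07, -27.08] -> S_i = 8.96 + -9.01*i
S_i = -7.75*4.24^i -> [-7.75, -32.86, -139.33, -590.74, -2504.75]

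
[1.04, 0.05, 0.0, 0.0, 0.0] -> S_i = 1.04*0.05^i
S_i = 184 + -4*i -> [184, 180, 176, 172, 168]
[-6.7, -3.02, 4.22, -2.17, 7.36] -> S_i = Random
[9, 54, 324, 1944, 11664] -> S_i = 9*6^i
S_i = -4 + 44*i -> [-4, 40, 84, 128, 172]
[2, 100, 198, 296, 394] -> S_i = 2 + 98*i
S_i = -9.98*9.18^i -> [-9.98, -91.62, -841.04, -7720.73, -70876.34]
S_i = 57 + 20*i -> [57, 77, 97, 117, 137]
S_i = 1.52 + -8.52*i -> [1.52, -7.0, -15.52, -24.04, -32.56]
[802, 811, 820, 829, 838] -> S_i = 802 + 9*i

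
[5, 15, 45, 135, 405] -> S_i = 5*3^i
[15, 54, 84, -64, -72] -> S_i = Random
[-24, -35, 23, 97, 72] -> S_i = Random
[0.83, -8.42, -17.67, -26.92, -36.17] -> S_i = 0.83 + -9.25*i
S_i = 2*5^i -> [2, 10, 50, 250, 1250]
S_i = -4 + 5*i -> [-4, 1, 6, 11, 16]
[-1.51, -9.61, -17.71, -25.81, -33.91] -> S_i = -1.51 + -8.10*i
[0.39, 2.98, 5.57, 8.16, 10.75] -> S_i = 0.39 + 2.59*i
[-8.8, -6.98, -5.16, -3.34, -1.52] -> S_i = -8.80 + 1.82*i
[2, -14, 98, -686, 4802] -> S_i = 2*-7^i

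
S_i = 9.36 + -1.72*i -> [9.36, 7.64, 5.92, 4.2, 2.48]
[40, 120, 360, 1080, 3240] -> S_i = 40*3^i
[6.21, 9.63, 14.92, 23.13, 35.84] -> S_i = 6.21*1.55^i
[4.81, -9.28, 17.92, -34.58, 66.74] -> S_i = 4.81*(-1.93)^i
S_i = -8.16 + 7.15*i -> [-8.16, -1.01, 6.14, 13.29, 20.44]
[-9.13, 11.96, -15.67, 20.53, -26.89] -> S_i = -9.13*(-1.31)^i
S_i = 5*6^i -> [5, 30, 180, 1080, 6480]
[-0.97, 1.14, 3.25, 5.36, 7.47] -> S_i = -0.97 + 2.11*i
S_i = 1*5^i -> [1, 5, 25, 125, 625]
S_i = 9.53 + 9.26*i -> [9.53, 18.79, 28.05, 37.31, 46.57]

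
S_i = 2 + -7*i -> [2, -5, -12, -19, -26]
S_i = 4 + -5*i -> [4, -1, -6, -11, -16]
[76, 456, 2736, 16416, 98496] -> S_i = 76*6^i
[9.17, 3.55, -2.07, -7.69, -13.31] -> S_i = 9.17 + -5.62*i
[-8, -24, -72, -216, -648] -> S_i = -8*3^i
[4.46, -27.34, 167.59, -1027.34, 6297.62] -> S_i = 4.46*(-6.13)^i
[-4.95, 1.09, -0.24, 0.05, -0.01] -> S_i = -4.95*(-0.22)^i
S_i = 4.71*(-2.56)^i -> [4.71, -12.06, 30.87, -79.02, 202.29]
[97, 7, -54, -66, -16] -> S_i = Random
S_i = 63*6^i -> [63, 378, 2268, 13608, 81648]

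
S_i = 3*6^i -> [3, 18, 108, 648, 3888]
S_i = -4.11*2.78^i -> [-4.11, -11.43, -31.76, -88.3, -245.48]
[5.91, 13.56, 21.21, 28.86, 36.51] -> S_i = 5.91 + 7.65*i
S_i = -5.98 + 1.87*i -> [-5.98, -4.11, -2.24, -0.37, 1.5]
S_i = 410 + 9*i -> [410, 419, 428, 437, 446]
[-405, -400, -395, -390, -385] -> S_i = -405 + 5*i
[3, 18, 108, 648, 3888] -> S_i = 3*6^i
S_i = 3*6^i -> [3, 18, 108, 648, 3888]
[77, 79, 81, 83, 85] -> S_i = 77 + 2*i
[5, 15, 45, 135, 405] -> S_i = 5*3^i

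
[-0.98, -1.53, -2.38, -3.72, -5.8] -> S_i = -0.98*1.56^i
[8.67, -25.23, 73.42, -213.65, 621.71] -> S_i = 8.67*(-2.91)^i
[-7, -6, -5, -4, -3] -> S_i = -7 + 1*i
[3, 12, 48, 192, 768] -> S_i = 3*4^i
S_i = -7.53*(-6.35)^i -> [-7.53, 47.82, -303.63, 1928.04, -12243.06]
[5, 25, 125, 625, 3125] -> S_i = 5*5^i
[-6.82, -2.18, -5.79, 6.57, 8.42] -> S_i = Random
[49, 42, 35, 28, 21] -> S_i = 49 + -7*i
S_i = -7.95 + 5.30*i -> [-7.95, -2.65, 2.65, 7.95, 13.25]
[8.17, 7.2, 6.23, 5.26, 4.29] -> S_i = 8.17 + -0.97*i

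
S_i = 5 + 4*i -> [5, 9, 13, 17, 21]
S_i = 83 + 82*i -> [83, 165, 247, 329, 411]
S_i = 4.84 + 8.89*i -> [4.84, 13.73, 22.62, 31.51, 40.4]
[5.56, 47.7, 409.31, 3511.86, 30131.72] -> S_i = 5.56*8.58^i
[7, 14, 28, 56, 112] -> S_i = 7*2^i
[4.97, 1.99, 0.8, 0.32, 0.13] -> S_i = 4.97*0.40^i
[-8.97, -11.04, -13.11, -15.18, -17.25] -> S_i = -8.97 + -2.07*i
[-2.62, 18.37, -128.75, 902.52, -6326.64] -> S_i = -2.62*(-7.01)^i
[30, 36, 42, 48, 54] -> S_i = 30 + 6*i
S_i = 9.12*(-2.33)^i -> [9.12, -21.25, 49.51, -115.36, 268.79]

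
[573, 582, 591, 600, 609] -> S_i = 573 + 9*i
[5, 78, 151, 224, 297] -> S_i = 5 + 73*i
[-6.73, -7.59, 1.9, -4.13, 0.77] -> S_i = Random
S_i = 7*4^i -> [7, 28, 112, 448, 1792]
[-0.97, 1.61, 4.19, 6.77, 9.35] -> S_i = -0.97 + 2.58*i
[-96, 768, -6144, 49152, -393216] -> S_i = -96*-8^i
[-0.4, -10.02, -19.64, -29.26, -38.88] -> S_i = -0.40 + -9.62*i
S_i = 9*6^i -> [9, 54, 324, 1944, 11664]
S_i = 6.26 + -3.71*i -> [6.26, 2.55, -1.16, -4.87, -8.58]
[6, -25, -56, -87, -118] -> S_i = 6 + -31*i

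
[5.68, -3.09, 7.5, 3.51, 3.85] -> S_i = Random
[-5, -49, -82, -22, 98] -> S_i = Random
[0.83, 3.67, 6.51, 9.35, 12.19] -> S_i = 0.83 + 2.84*i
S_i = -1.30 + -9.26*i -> [-1.3, -10.56, -19.82, -29.08, -38.34]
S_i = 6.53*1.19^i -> [6.53, 7.77, 9.25, 11.0, 13.09]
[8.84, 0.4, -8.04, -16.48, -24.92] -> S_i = 8.84 + -8.44*i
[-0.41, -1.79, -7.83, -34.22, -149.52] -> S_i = -0.41*4.37^i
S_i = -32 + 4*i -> [-32, -28, -24, -20, -16]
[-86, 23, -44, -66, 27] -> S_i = Random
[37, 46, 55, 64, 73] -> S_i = 37 + 9*i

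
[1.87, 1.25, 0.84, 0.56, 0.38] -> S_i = 1.87*0.67^i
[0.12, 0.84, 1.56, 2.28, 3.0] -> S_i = 0.12 + 0.72*i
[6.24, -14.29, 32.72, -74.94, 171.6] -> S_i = 6.24*(-2.29)^i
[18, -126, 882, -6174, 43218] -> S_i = 18*-7^i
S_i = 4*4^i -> [4, 16, 64, 256, 1024]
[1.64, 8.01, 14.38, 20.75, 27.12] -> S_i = 1.64 + 6.37*i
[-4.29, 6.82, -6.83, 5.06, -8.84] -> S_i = Random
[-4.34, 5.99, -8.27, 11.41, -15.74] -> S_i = -4.34*(-1.38)^i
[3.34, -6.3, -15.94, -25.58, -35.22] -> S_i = 3.34 + -9.64*i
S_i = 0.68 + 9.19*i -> [0.68, 9.87, 19.06, 28.25, 37.44]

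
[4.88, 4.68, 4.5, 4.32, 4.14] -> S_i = 4.88*0.96^i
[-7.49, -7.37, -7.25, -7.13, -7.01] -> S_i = -7.49 + 0.12*i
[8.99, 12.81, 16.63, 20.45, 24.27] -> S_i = 8.99 + 3.82*i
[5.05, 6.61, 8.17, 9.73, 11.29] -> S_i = 5.05 + 1.56*i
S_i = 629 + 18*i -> [629, 647, 665, 683, 701]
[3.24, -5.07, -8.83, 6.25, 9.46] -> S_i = Random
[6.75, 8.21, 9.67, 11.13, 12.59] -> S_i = 6.75 + 1.46*i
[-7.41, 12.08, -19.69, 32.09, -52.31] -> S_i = -7.41*(-1.63)^i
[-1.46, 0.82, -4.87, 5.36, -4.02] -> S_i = Random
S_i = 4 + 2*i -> [4, 6, 8, 10, 12]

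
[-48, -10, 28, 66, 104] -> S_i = -48 + 38*i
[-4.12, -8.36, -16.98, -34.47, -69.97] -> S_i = -4.12*2.03^i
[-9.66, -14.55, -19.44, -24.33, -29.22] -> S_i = -9.66 + -4.89*i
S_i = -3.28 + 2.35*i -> [-3.28, -0.93, 1.42, 3.77, 6.12]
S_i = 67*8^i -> [67, 536, 4288, 34304, 274432]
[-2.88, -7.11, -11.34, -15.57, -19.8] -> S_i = -2.88 + -4.23*i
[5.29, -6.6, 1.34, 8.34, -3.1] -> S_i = Random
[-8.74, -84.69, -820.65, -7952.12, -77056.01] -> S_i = -8.74*9.69^i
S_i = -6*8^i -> [-6, -48, -384, -3072, -24576]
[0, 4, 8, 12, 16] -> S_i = 0 + 4*i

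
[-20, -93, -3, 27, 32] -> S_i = Random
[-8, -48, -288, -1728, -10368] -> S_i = -8*6^i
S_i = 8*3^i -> [8, 24, 72, 216, 648]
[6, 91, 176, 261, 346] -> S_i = 6 + 85*i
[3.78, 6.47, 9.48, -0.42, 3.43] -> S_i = Random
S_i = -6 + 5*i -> [-6, -1, 4, 9, 14]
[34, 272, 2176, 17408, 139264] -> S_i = 34*8^i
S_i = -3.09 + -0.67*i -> [-3.09, -3.76, -4.43, -5.1, -5.77]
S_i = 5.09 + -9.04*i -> [5.09, -3.95, -12.99, -22.03, -31.07]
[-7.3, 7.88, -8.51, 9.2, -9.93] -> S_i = -7.30*(-1.08)^i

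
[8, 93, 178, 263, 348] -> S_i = 8 + 85*i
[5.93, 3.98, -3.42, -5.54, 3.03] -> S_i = Random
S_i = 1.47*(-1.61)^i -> [1.47, -2.37, 3.81, -6.13, 9.88]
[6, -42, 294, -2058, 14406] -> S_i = 6*-7^i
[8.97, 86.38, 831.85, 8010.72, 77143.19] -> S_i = 8.97*9.63^i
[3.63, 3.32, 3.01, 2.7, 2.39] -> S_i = 3.63 + -0.31*i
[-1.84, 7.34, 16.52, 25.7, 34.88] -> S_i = -1.84 + 9.18*i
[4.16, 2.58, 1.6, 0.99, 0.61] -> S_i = 4.16*0.62^i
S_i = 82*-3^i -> [82, -246, 738, -2214, 6642]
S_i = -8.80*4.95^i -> [-8.8, -43.56, -215.62, -1067.33, -5283.28]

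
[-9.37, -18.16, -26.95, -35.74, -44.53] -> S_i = -9.37 + -8.79*i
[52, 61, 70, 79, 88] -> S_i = 52 + 9*i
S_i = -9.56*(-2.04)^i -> [-9.56, 19.5, -39.78, 81.16, -165.57]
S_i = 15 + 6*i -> [15, 21, 27, 33, 39]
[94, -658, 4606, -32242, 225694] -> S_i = 94*-7^i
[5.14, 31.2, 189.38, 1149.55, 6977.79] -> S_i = 5.14*6.07^i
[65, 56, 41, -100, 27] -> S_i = Random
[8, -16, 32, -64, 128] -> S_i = 8*-2^i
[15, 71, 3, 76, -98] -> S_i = Random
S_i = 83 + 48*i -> [83, 131, 179, 227, 275]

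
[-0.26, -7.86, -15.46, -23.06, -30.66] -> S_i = -0.26 + -7.60*i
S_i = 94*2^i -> [94, 188, 376, 752, 1504]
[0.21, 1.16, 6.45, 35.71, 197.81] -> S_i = 0.21*5.54^i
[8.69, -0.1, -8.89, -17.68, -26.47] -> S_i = 8.69 + -8.79*i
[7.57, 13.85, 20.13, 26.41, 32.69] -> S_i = 7.57 + 6.28*i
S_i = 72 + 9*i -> [72, 81, 90, 99, 108]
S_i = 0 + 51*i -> [0, 51, 102, 153, 204]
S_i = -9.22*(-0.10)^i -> [-9.22, 0.92, -0.09, 0.01, -0.0]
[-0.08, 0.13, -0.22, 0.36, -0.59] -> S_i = -0.08*(-1.65)^i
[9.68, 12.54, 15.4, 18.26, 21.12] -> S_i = 9.68 + 2.86*i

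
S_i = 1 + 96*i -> [1, 97, 193, 289, 385]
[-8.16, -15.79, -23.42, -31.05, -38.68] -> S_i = -8.16 + -7.63*i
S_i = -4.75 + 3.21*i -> [-4.75, -1.54, 1.67, 4.88, 8.09]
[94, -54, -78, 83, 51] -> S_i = Random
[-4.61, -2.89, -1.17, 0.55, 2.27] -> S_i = -4.61 + 1.72*i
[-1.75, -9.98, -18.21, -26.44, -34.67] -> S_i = -1.75 + -8.23*i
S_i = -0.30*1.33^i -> [-0.3, -0.4, -0.53, -0.71, -0.94]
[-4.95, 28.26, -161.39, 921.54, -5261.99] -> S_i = -4.95*(-5.71)^i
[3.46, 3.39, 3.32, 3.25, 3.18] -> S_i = 3.46 + -0.07*i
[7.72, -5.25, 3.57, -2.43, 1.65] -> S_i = 7.72*(-0.68)^i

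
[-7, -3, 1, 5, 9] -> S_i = -7 + 4*i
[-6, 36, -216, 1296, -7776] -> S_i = -6*-6^i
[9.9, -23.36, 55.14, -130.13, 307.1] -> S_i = 9.90*(-2.36)^i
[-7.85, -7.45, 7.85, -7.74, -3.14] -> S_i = Random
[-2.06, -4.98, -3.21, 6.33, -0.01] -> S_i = Random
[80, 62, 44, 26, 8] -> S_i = 80 + -18*i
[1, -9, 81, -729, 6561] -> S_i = 1*-9^i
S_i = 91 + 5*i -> [91, 96, 101, 106, 111]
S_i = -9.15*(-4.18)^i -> [-9.15, 38.25, -159.87, 668.27, -2793.36]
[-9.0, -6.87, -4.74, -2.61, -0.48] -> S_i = -9.00 + 2.13*i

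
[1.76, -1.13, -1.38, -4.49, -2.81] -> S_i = Random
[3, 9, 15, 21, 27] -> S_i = 3 + 6*i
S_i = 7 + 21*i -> [7, 28, 49, 70, 91]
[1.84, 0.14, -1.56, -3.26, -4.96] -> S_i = 1.84 + -1.70*i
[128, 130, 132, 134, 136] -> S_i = 128 + 2*i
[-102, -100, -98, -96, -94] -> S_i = -102 + 2*i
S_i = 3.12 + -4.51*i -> [3.12, -1.39, -5.9, -10.41, -14.92]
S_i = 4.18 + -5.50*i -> [4.18, -1.32, -6.82, -12.32, -17.82]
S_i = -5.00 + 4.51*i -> [-5.0, -0.49, 4.02, 8.53, 13.04]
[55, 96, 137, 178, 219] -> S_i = 55 + 41*i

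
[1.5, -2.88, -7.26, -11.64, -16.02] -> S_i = 1.50 + -4.38*i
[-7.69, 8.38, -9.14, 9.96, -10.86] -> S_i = -7.69*(-1.09)^i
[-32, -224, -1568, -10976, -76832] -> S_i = -32*7^i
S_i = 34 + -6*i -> [34, 28, 22, 16, 10]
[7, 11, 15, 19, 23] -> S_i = 7 + 4*i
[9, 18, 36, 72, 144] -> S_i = 9*2^i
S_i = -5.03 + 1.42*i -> [-5.03, -3.61, -2.19, -0.77, 0.65]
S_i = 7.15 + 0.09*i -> [7.15, 7.24, 7.33, 7.42, 7.51]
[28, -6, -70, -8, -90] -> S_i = Random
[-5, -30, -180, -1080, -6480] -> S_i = -5*6^i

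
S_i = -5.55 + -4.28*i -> [-5.55, -9.83, -14.11, -18.39, -22.67]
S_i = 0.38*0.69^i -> [0.38, 0.26, 0.18, 0.12, 0.09]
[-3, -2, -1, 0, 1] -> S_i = -3 + 1*i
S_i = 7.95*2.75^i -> [7.95, 21.86, 60.12, 165.34, 454.67]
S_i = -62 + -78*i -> [-62, -140, -218, -296, -374]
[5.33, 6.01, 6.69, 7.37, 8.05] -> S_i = 5.33 + 0.68*i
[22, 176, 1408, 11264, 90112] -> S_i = 22*8^i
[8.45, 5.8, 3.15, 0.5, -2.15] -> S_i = 8.45 + -2.65*i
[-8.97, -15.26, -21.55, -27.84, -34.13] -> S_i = -8.97 + -6.29*i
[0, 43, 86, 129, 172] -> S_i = 0 + 43*i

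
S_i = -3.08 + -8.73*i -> [-3.08, -11.81, -20.54, -29.27, -38.0]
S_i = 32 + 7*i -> [32, 39, 46, 53, 60]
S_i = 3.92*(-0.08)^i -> [3.92, -0.31, 0.03, -0.0, 0.0]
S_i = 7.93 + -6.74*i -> [7.93, 1.19, -5.55, -12.29, -19.03]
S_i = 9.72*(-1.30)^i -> [9.72, -12.64, 16.43, -21.35, 27.76]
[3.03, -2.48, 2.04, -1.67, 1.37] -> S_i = 3.03*(-0.82)^i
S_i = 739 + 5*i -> [739, 744, 749, 754, 759]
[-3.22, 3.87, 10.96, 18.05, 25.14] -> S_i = -3.22 + 7.09*i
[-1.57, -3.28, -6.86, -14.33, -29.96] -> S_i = -1.57*2.09^i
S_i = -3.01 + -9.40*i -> [-3.01, -12.41, -21.81, -31.21, -40.61]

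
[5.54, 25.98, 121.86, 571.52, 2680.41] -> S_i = 5.54*4.69^i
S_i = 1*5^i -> [1, 5, 25, 125, 625]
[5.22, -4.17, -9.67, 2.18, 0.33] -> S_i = Random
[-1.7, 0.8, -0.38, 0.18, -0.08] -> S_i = -1.70*(-0.47)^i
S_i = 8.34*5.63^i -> [8.34, 46.95, 264.35, 1488.3, 8379.14]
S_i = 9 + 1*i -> [9, 10, 11, 12, 13]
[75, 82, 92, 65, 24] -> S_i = Random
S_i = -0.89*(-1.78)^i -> [-0.89, 1.58, -2.82, 5.02, -8.93]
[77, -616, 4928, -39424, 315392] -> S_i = 77*-8^i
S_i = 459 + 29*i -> [459, 488, 517, 546, 575]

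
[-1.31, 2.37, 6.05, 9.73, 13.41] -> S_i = -1.31 + 3.68*i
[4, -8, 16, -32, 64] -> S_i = 4*-2^i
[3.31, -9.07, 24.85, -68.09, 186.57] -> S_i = 3.31*(-2.74)^i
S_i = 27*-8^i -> [27, -216, 1728, -13824, 110592]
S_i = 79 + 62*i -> [79, 141, 203, 265, 327]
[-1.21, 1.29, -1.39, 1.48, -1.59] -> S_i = -1.21*(-1.07)^i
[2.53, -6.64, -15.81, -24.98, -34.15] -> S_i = 2.53 + -9.17*i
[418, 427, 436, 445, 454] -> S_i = 418 + 9*i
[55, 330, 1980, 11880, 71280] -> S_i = 55*6^i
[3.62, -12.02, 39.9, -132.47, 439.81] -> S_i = 3.62*(-3.32)^i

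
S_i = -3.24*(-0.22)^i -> [-3.24, 0.71, -0.16, 0.03, -0.01]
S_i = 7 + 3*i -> [7, 10, 13, 16, 19]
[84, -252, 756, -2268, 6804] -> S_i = 84*-3^i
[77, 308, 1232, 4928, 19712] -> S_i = 77*4^i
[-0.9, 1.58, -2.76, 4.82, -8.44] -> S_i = -0.90*(-1.75)^i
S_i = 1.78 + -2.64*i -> [1.78, -0.86, -3.5, -6.14, -8.78]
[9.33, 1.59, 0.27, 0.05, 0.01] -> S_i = 9.33*0.17^i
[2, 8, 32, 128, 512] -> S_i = 2*4^i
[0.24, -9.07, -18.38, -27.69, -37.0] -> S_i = 0.24 + -9.31*i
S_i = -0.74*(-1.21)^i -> [-0.74, 0.9, -1.08, 1.31, -1.59]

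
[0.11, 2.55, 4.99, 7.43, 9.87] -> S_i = 0.11 + 2.44*i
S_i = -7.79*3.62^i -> [-7.79, -28.2, -102.08, -369.54, -1337.74]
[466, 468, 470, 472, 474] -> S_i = 466 + 2*i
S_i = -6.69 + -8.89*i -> [-6.69, -15.58, -24.47, -33.36, -42.25]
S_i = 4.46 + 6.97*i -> [4.46, 11.43, 18.4, 25.37, 32.34]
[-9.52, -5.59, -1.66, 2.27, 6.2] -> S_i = -9.52 + 3.93*i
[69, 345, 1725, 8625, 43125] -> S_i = 69*5^i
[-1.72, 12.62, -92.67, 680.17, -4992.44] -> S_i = -1.72*(-7.34)^i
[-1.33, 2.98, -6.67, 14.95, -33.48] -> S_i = -1.33*(-2.24)^i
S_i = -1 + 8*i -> [-1, 7, 15, 23, 31]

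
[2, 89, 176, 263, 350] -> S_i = 2 + 87*i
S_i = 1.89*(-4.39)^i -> [1.89, -8.3, 36.42, -159.9, 701.97]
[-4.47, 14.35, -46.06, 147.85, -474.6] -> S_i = -4.47*(-3.21)^i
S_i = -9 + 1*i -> [-9, -8, -7, -6, -5]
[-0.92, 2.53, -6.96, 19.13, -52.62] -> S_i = -0.92*(-2.75)^i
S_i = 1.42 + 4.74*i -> [1.42, 6.16, 10.9, 15.64, 20.38]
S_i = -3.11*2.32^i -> [-3.11, -7.22, -16.74, -38.84, -90.1]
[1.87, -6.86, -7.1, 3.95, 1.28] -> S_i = Random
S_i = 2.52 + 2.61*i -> [2.52, 5.13, 7.74, 10.35, 12.96]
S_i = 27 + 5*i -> [27, 32, 37, 42, 47]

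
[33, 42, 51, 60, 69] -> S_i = 33 + 9*i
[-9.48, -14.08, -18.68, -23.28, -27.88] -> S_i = -9.48 + -4.60*i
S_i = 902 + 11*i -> [902, 913, 924, 935, 946]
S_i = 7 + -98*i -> [7, -91, -189, -287, -385]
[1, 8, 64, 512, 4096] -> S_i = 1*8^i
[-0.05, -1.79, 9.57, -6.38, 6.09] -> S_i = Random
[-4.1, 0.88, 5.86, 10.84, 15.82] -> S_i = -4.10 + 4.98*i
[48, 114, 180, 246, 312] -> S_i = 48 + 66*i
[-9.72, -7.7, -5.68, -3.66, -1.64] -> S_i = -9.72 + 2.02*i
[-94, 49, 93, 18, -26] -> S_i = Random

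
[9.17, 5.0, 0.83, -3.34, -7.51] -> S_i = 9.17 + -4.17*i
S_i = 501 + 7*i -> [501, 508, 515, 522, 529]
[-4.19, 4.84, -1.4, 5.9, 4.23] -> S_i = Random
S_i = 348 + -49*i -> [348, 299, 250, 201, 152]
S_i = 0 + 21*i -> [0, 21, 42, 63, 84]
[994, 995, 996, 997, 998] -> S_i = 994 + 1*i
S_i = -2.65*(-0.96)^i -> [-2.65, 2.54, -2.44, 2.34, -2.25]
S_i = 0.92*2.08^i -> [0.92, 1.91, 3.98, 8.28, 17.22]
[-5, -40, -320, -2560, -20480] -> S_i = -5*8^i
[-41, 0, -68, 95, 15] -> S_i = Random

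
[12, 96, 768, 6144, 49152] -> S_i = 12*8^i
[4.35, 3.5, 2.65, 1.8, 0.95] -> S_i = 4.35 + -0.85*i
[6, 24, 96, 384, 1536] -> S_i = 6*4^i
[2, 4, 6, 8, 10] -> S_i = 2 + 2*i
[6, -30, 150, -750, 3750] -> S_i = 6*-5^i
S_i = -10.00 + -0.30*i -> [-10.0, -10.3, -10.6, -10.9, -11.2]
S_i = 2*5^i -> [2, 10, 50, 250, 1250]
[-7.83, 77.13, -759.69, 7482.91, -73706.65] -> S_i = -7.83*(-9.85)^i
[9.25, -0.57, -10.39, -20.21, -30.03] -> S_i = 9.25 + -9.82*i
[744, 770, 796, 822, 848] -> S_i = 744 + 26*i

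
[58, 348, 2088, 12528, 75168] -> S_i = 58*6^i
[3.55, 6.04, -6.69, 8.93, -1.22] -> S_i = Random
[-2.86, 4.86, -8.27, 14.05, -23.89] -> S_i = -2.86*(-1.70)^i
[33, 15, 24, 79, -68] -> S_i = Random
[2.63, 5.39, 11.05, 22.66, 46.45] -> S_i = 2.63*2.05^i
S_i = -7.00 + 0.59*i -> [-7.0, -6.41, -5.82, -5.23, -4.64]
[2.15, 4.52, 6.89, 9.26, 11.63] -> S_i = 2.15 + 2.37*i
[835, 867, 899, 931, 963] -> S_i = 835 + 32*i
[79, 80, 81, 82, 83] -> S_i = 79 + 1*i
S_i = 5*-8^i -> [5, -40, 320, -2560, 20480]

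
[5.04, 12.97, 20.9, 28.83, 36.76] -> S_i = 5.04 + 7.93*i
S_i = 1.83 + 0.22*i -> [1.83, 2.05, 2.27, 2.49, 2.71]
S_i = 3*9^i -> [3, 27, 243, 2187, 19683]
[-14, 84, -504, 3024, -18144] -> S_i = -14*-6^i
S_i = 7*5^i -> [7, 35, 175, 875, 4375]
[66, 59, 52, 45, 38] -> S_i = 66 + -7*i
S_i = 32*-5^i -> [32, -160, 800, -4000, 20000]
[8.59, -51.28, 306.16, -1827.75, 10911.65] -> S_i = 8.59*(-5.97)^i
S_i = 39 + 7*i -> [39, 46, 53, 60, 67]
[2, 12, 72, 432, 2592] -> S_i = 2*6^i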